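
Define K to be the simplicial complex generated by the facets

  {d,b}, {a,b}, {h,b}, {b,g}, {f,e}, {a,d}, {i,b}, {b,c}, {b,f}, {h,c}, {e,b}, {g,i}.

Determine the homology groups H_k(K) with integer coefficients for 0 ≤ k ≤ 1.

K has 9 vertices, 12 edges.
rank ∂_0 = 0, rank ∂_1 = 8 ⇒ b_0 = 9 − 0 − 8 = 1; all invariant factors of ∂_1 are 1 so no torsion. So H_0 = Z.
rank ∂_1 = 8, rank ∂_2 = 0 ⇒ b_1 = 12 − 8 − 0 = 4. So H_1 = Z^4.

H_0 = Z,  H_1 = Z^4.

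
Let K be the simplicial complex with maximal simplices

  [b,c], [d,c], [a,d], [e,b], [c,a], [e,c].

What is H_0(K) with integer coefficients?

H_0 ≅ Z.

K has 5 vertices, 6 edges.
rank ∂_0 = 0, rank ∂_1 = 4 ⇒ b_0 = 5 − 0 − 4 = 1; all invariant factors of ∂_1 are 1 so no torsion. So H_0 = Z.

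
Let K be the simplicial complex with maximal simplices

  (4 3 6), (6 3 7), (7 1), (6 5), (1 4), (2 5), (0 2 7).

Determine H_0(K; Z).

Take the total order 0 < 1 < 2 < 3 < 4 < 5 < 6 < 7 on the vertex set. Then K (dimension 2) consists of the simplices:

  0-simplices (8): [0], [1], [2], [3], [4], [5], [6], [7]
  1-simplices (12): [0,2], [0,7], [1,4], [1,7], [2,5], [2,7], [3,4], [3,6], [3,7], [4,6], [5,6], [6,7]
  2-simplices (3): [0,2,7], [3,4,6], [3,6,7]

Hence C_0 ≅ Z^8, C_1 ≅ Z^12, C_2 ≅ Z^3.

∂_1: C_1 → C_0 is given by ∂[p,q] = [q] − [p].
The resulting 8×12 matrix has rank 7, and its Smith normal form has invariant factors (1,1,1,1,1,1,1).

∂_2: C_2 → C_1 maps a triangle to the signed sum of its edges. For instance
  ∂[0,2,7] = [2,7] − [0,7] + [0,2],
  ∂[3,6,7] = [6,7] − [3,7] + [3,6].
This gives a 12×3 integer matrix of rank 3; reducing to Smith normal form yields diagonal entries (1,1,1).

Reading off H_k = ker ∂_k / im ∂_{k+1}:

  H_0: rank C_0 − rank ∂_1 = 8 − 7 = 1, and the invariant factors of ∂_1 are all 1, so H_0 ≅ Z.

H_0 ≅ Z.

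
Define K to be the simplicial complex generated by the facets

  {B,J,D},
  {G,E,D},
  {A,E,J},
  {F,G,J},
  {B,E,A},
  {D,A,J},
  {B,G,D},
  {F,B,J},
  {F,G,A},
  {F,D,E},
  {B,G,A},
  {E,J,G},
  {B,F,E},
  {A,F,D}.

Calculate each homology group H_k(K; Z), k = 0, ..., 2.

H_0 = Z,  H_1 = Z^2,  H_2 = Z.

Take the total order A < B < D < E < F < G < J on the vertex set. Then K (dimension 2) consists of the simplices:

  0-simplices (7): A, B, D, E, F, G, J
  1-simplices (21): AB, AD, AE, AF, AG, AJ, BD, BE, BF, BG, BJ, DE, DF, DG, DJ, EF, EG, EJ, FG, FJ, GJ
  2-simplices (14): ABE, ABG, ADF, ADJ, AEJ, AFG, BDG, BDJ, BEF, BFJ, DEF, DEG, EGJ, FGJ

Hence C_0 ≅ Z^7, C_1 ≅ Z^21, C_2 ≅ Z^14.

Boundary ∂_1: C_1 → C_0 sends each edge [p,q] (with p < q) to q − p.
The resulting 7×21 matrix has rank 6, and its Smith normal form has invariant factors (1,1,1,1,1,1).

∂_2: C_2 → C_1 sends each 2-simplex [p,q,r] to [q,r] − [p,r] + [p,q]. For instance
  ∂AEJ = EJ − AJ + AE,
  ∂DEG = EG − DG + DE.
The 21×14 boundary matrix has rank 13 and Smith normal form diag(1,1,1,1,1,1,1,1,1,1,1,1,1).

Computing H_k = (kernel of ∂_k) / (image of ∂_{k+1}):

  H_0: rank C_0 − rank ∂_1 = 7 − 6 = 1, and the invariant factors of ∂_1 are all 1, so H_0 = Z.
  H_1: rank ker ∂_1 − rank ∂_2 = (21 − 6) − 13 = 2, and the invariant factors of ∂_2 are all 1, so H_1 = Z^2.
  H_2: rank ker ∂_2 − rank ∂_3 = (14 − 13) − 0 = 1, and there is no ∂_3, so H_2 = Z.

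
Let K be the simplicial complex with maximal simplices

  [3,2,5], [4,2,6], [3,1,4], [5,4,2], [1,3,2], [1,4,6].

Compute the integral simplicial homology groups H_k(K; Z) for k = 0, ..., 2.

H_0 = Z,  H_1 = Z,  H_2 = 0.

Fix the vertex order 1 < 2 < 3 < 4 < 5 < 6 and write every simplex with vertices in increasing order. Then dim K = 2 and the simplices of K are:

  0-simplices (6): [1], [2], [3], [4], [5], [6]
  1-simplices (12): [1,2], [1,3], [1,4], [1,6], [2,3], [2,4], [2,5], [2,6], [3,4], [3,5], [4,5], [4,6]
  2-simplices (6): [1,2,3], [1,3,4], [1,4,6], [2,3,5], [2,4,5], [2,4,6]

so the chain groups are C_0 ≅ Z^6, C_1 ≅ Z^12, C_2 ≅ Z^6.

The boundary map ∂_1: C_1 → C_0 sends each edge [p,q] (with p < q) to q − p.
This gives a 6×12 integer matrix of rank 5; reducing to Smith normal form yields diagonal entries (1,1,1,1,1).

The boundary map ∂_2: C_2 → C_1 maps a triangle to the signed sum of its edges. For instance
  ∂[1,3,4] = [3,4] − [1,4] + [1,3],
  ∂[2,4,6] = [4,6] − [2,6] + [2,4].
This gives a 12×6 integer matrix of rank 6; reducing to Smith normal form yields diagonal entries (1,1,1,1,1,1).

Reading off H_k = ker ∂_k / im ∂_{k+1}:

  H_0: rank C_0 − rank ∂_1 = 6 − 5 = 1, and the invariant factors of ∂_1 are all 1, so H_0 ≅ Z.
  H_1: rank ker ∂_1 − rank ∂_2 = (12 − 5) − 6 = 1, and the invariant factors of ∂_2 are all 1, so H_1 ≅ Z.
  H_2: rank ker ∂_2 − rank ∂_3 = (6 − 6) − 0 = 0, and there is no ∂_3, so H_2 ≅ 0.

(K is a triangulation of the cylinder S^1 x I.)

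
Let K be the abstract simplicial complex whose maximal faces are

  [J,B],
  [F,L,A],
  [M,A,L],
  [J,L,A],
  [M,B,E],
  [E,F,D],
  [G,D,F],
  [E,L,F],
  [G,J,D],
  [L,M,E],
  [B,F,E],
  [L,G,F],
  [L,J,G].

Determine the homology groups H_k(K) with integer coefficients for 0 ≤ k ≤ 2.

H_0 = Z,  H_1 = Z,  H_2 = 0.

Fix the vertex order A < B < D < E < F < G < J < L < M and write every simplex with vertices in increasing order. Then dim K = 2 and the simplices of K are:

  0-simplices (9): A, B, D, E, F, G, J, L, M
  1-simplices (21): AF, AJ, AL, AM, BE, BF, BJ, BM, DE, DF, DG, DJ, EF, EL, EM, FG, FL, GJ, GL, JL, LM
  2-simplices (12): AFL, AJL, ALM, BEF, BEM, DEF, DFG, DGJ, EFL, ELM, FGL, GJL

so the chain groups are C_0 ≅ Z^9, C_1 ≅ Z^21, C_2 ≅ Z^12.

The boundary map ∂_1: C_1 → C_0 is given by ∂[p,q] = [q] − [p]. For instance
  ∂BF = F − B.
As a 9×21 matrix over Z this has rank 8, with invariant factors (1,1,1,1,1,1,1,1).

The boundary map ∂_2: C_2 → C_1 maps a triangle to the signed sum of its edges. For instance
  ∂DGJ = GJ − DJ + DG,
  ∂FGL = GL − FL + FG.
This gives a 21×12 integer matrix of rank 12; reducing to Smith normal form yields diagonal entries (1,1,1,1,1,1,1,1,1,1,1,1).

Now H_k = ker ∂_k / im ∂_{k+1}, so:

  H_0: rank C_0 − rank ∂_1 = 9 − 8 = 1, and the invariant factors of ∂_1 are all 1, so H_0 ≅ Z.
  H_1: rank ker ∂_1 − rank ∂_2 = (21 − 8) − 12 = 1, and the invariant factors of ∂_2 are all 1, so H_1 ≅ Z.
  H_2: rank ker ∂_2 − rank ∂_3 = (12 − 12) − 0 = 0, and there is no ∂_3, so H_2 ≅ 0.

As a check, the Euler characteristic is 9 − 21 + 12 = 0, which agrees with 1 − 1 + 0 = 0.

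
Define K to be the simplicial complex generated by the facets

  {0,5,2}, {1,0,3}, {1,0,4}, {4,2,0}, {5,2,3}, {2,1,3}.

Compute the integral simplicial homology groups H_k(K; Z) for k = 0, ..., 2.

H_0 ≅ Z,  H_1 ≅ Z,  H_2 = 0.

Order the vertices as 0 < 1 < 2 < 3 < 4 < 5. Listing each simplex with vertices in this order, K has dimension 2 with simplices:

  0-simplices (6): [0], [1], [2], [3], [4], [5]
  1-simplices (12): [0,1], [0,2], [0,3], [0,4], [0,5], [1,2], [1,3], [1,4], [2,3], [2,4], [2,5], [3,5]
  2-simplices (6): [0,1,3], [0,1,4], [0,2,4], [0,2,5], [1,2,3], [2,3,5]

so the chain groups are C_0 ≅ Z^6, C_1 ≅ Z^12, C_2 ≅ Z^6.

Boundary ∂_1: C_1 → C_0 maps an edge to its endpoints' difference, ∂[p,q] = q − p. For instance
  ∂[0,5] = [5] − [0].
This gives a 6×12 integer matrix of rank 5; reducing to Smith normal form yields diagonal entries (1,1,1,1,1).

Boundary ∂_2: C_2 → C_1 sends each 2-simplex [p,q,r] to [q,r] − [p,r] + [p,q]. For instance
  ∂[0,2,4] = [2,4] − [0,4] + [0,2],
  ∂[0,1,4] = [1,4] − [0,4] + [0,1].
As a 12×6 matrix over Z this has rank 6, with invariant factors (1,1,1,1,1,1).

Now H_k = ker ∂_k / im ∂_{k+1}, so:

  H_0: rank C_0 − rank ∂_1 = 6 − 5 = 1, and the invariant factors of ∂_1 are all 1, so H_0 = Z.
  H_1: rank ker ∂_1 − rank ∂_2 = (12 − 5) − 6 = 1, and the invariant factors of ∂_2 are all 1, so H_1 = Z.
  H_2: rank ker ∂_2 − rank ∂_3 = (6 − 6) − 0 = 0, and there is no ∂_3, so H_2 = 0.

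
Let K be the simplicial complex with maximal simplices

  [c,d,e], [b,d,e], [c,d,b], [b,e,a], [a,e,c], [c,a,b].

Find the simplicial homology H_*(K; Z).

H_0 = Z,  H_1 = 0,  H_2 = Z.

We work with the vertex ordering a < b < c < d < e. The simplices of K, each written with vertices in increasing order, are:

  0-simplices (5): a, b, c, d, e
  1-simplices (9): ab, ac, ae, bc, bd, be, cd, ce, de
  2-simplices (6): abc, abe, ace, bcd, bde, cde

so the chain groups are C_0 ≅ Z^5, C_1 ≅ Z^9, C_2 ≅ Z^6.

∂_1: C_1 → C_0 is given by ∂[p,q] = [q] − [p]. For instance
  ∂cd = d − c.
This gives a 5×9 integer matrix of rank 4; reducing to Smith normal form yields diagonal entries (1,1,1,1).

∂_2: C_2 → C_1 maps a triangle to the signed sum of its edges. For instance
  ∂abe = be − ae + ab,
  ∂bde = de − be + bd.
This gives a 9×6 integer matrix of rank 5; reducing to Smith normal form yields diagonal entries (1,1,1,1,1).

From H_k ≅ ker(∂_k) / im(∂_{k+1}) we obtain:

  H_0: rank C_0 − rank ∂_1 = 5 − 4 = 1, and the invariant factors of ∂_1 are all 1, so H_0 = Z.
  H_1: rank ker ∂_1 − rank ∂_2 = (9 − 4) − 5 = 0, and the invariant factors of ∂_2 are all 1, so H_1 = 0.
  H_2: rank ker ∂_2 − rank ∂_3 = (6 − 5) − 0 = 1, and there is no ∂_3, so H_2 = Z.

(K is a triangulation of the 2-sphere S^2.)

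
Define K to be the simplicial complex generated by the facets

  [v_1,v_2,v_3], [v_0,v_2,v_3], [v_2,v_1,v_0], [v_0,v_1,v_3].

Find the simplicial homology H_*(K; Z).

Fix the vertex order v_0 < v_1 < v_2 < v_3 and write every simplex with vertices in increasing order. Then dim K = 2 and the simplices of K are:

  0-simplices (4): [v_0], [v_1], [v_2], [v_3]
  1-simplices (6): [v_0,v_1], [v_0,v_2], [v_0,v_3], [v_1,v_2], [v_1,v_3], [v_2,v_3]
  2-simplices (4): [v_0,v_1,v_2], [v_0,v_1,v_3], [v_0,v_2,v_3], [v_1,v_2,v_3]

giving chain groups C_0 ≅ Z^4, C_1 ≅ Z^6, C_2 ≅ Z^4.

The boundary map ∂_1: C_1 → C_0 sends each edge [p,q] (with p < q) to q − p.
As a 4×6 matrix over Z this has rank 3, with invariant factors (1,1,1).

Boundary ∂_2: C_2 → C_1 maps a triangle to the signed sum of its edges. For instance
  ∂[v_0,v_1,v_2] = [v_1,v_2] − [v_0,v_2] + [v_0,v_1],
  ∂[v_0,v_2,v_3] = [v_2,v_3] − [v_0,v_3] + [v_0,v_2].
The resulting 6×4 matrix has rank 3, and its Smith normal form has invariant factors (1,1,1).

Computing H_k = (kernel of ∂_k) / (image of ∂_{k+1}):

  H_0: rank C_0 − rank ∂_1 = 4 − 3 = 1, and the invariant factors of ∂_1 are all 1, so H_0 ≅ Z.
  H_1: rank ker ∂_1 − rank ∂_2 = (6 − 3) − 3 = 0, and the invariant factors of ∂_2 are all 1, so H_1 ≅ 0.
  H_2: rank ker ∂_2 − rank ∂_3 = (4 − 3) − 0 = 1, and there is no ∂_3, so H_2 ≅ Z.

H_0 ≅ Z,  H_1 = 0,  H_2 ≅ Z.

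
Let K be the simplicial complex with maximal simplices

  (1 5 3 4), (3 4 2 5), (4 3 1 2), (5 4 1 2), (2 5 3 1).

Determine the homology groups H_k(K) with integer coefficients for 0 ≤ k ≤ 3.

H_0 = Z,  H_1 = 0,  H_2 = 0,  H_3 = Z.

Take the total order 1 < 2 < 3 < 4 < 5 on the vertex set. Then K (dimension 3) consists of the simplices:

  0-simplices (5): [1], [2], [3], [4], [5]
  1-simplices (10): [1,2], [1,3], [1,4], [1,5], [2,3], [2,4], [2,5], [3,4], [3,5], [4,5]
  2-simplices (10): [1,2,3], [1,2,4], [1,2,5], [1,3,4], [1,3,5], [1,4,5], [2,3,4], [2,3,5], [2,4,5], [3,4,5]
  3-simplices (5): [1,2,3,4], [1,2,3,5], [1,2,4,5], [1,3,4,5], [2,3,4,5]

giving chain groups C_0 ≅ Z^5, C_1 ≅ Z^10, C_2 ≅ Z^10, C_3 ≅ Z^5.

The boundary map ∂_1: C_1 → C_0 is given by ∂[p,q] = [q] − [p]. For instance
  ∂[1,3] = [3] − [1].
The resulting 5×10 matrix has rank 4, and its Smith normal form has invariant factors (1,1,1,1).

The boundary map ∂_2: C_2 → C_1 sends each 2-simplex [p,q,r] to [q,r] − [p,r] + [p,q]. For instance
  ∂[1,2,5] = [2,5] − [1,5] + [1,2],
  ∂[1,4,5] = [4,5] − [1,5] + [1,4].
As a 10×10 matrix over Z this has rank 6, with invariant factors (1,1,1,1,1,1).

∂_3: C_3 → C_2 sends each 3-simplex σ to the alternating sum Σ_i (−1)^i (σ with its i-th vertex removed). For instance
  ∂[1,2,4,5] = [2,4,5] − [1,4,5] + [1,2,5] − [1,2,4],
  ∂[2,3,4,5] = [3,4,5] − [2,4,5] + [2,3,5] − [2,3,4].
This gives a 10×5 integer matrix of rank 4; reducing to Smith normal form yields diagonal entries (1,1,1,1).

Reading off H_k = ker ∂_k / im ∂_{k+1}:

  H_0: rank C_0 − rank ∂_1 = 5 − 4 = 1, and the invariant factors of ∂_1 are all 1, so H_0 = Z.
  H_1: rank ker ∂_1 − rank ∂_2 = (10 − 4) − 6 = 0, and the invariant factors of ∂_2 are all 1, so H_1 = 0.
  H_2: rank ker ∂_2 − rank ∂_3 = (10 − 6) − 4 = 0, and the invariant factors of ∂_3 are all 1, so H_2 = 0.
  H_3: rank ker ∂_3 − rank ∂_4 = (5 − 4) − 0 = 1, and there is no ∂_4, so H_3 = Z.

As a check, the Euler characteristic is 5 − 10 + 10 − 5 = 0, which agrees with 1 − 0 + 0 − 1 = 0.
(K is a triangulation of the 3-sphere S^3.)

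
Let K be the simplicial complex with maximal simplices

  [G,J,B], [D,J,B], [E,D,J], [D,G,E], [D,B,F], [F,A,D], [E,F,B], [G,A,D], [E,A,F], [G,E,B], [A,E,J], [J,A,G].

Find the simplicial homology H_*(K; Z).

K has 7 vertices, 18 edges, 12 triangles.
rank ∂_0 = 0, rank ∂_1 = 6 ⇒ b_0 = 7 − 0 − 6 = 1; all invariant factors of ∂_1 are 1 so no torsion. So H_0 ≅ Z.
rank ∂_1 = 6, rank ∂_2 = 12 ⇒ b_1 = 18 − 6 − 12 = 0; ∂_2 has invariant factor(s) [2] giving torsion. So H_1 ≅ Z/2Z.
rank ∂_2 = 12, rank ∂_3 = 0 ⇒ b_2 = 12 − 12 − 0 = 0. So H_2 ≅ 0.

H_0 = Z,  H_1 = Z/2Z,  H_2 = 0.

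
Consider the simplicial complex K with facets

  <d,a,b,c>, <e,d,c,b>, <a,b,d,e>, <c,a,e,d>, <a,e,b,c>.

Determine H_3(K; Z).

Fix the vertex order a < b < c < d < e and write every simplex with vertices in increasing order. Then dim K = 3 and the simplices of K are:

  0-simplices (5): a, b, c, d, e
  1-simplices (10): ab, ac, ad, ae, bc, bd, be, cd, ce, de
  2-simplices (10): abc, abd, abe, acd, ace, ade, bcd, bce, bde, cde
  3-simplices (5): abcd, abce, abde, acde, bcde

Hence C_0 ≅ Z^5, C_1 ≅ Z^10, C_2 ≅ Z^10, C_3 ≅ Z^5.

∂_1: C_1 → C_0 sends each edge [p,q] (with p < q) to q − p. For instance
  ∂be = e − b.
This gives a 5×10 integer matrix of rank 4; reducing to Smith normal form yields diagonal entries (1,1,1,1).

The boundary map ∂_2: C_2 → C_1 sends each 2-simplex [p,q,r] to [q,r] − [p,r] + [p,q]. For instance
  ∂ade = de − ae + ad,
  ∂bde = de − be + bd.
The 10×10 boundary matrix has rank 6 and Smith normal form diag(1,1,1,1,1,1).

Boundary ∂_3: C_3 → C_2 sends each 3-simplex σ to the alternating sum Σ_i (−1)^i (σ with its i-th vertex removed). For instance
  ∂abde = bde − ade + abe − abd,
  ∂bcde = cde − bde + bce − bcd.
As a 10×5 matrix over Z this has rank 4, with invariant factors (1,1,1,1).

Computing H_k = (kernel of ∂_k) / (image of ∂_{k+1}):

  H_3: rank ker ∂_3 − rank ∂_4 = (5 − 4) − 0 = 1, and there is no ∂_4, so H_3 = Z.

H_3 ≅ Z.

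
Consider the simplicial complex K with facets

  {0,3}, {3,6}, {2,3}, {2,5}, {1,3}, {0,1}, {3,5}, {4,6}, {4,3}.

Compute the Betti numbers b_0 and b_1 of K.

b_0 = 1, b_1 = 3.

We work with the vertex ordering 0 < 1 < 2 < 3 < 4 < 5 < 6. The simplices of K, each written with vertices in increasing order, are:

  0-simplices (7): [0], [1], [2], [3], [4], [5], [6]
  1-simplices (9): [0,1], [0,3], [1,3], [2,3], [2,5], [3,4], [3,5], [3,6], [4,6]

giving chain groups C_0 ≅ Z^7, C_1 ≅ Z^9.

∂_1: C_1 → C_0 sends each edge [p,q] (with p < q) to q − p. For instance
  ∂[0,1] = [1] − [0].
As a 7×9 matrix over Z this has rank 6, with invariant factors (1,1,1,1,1,1).

Now H_k = ker ∂_k / im ∂_{k+1}, so:

  H_0: rank C_0 − rank ∂_1 = 7 − 6 = 1, and the invariant factors of ∂_1 are all 1, so H_0 = Z.
  H_1: rank ker ∂_1 − rank ∂_2 = (9 − 6) − 0 = 3, and there is no ∂_2, so H_1 = Z^3.

(K is a triangulation of a wedge of 3 circles.)

Hence the Betti numbers are b_0 = 1, b_1 = 3.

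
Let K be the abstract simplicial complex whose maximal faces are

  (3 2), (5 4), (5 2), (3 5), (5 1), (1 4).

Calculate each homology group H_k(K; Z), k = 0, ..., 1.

H_0 ≅ Z,  H_1 ≅ Z^2.

Take the total order 1 < 2 < 3 < 4 < 5 on the vertex set. Then K (dimension 1) consists of the simplices:

  0-simplices (5): [1], [2], [3], [4], [5]
  1-simplices (6): [1,4], [1,5], [2,3], [2,5], [3,5], [4,5]

giving chain groups C_0 ≅ Z^5, C_1 ≅ Z^6.

The boundary map ∂_1: C_1 → C_0 sends each edge [p,q] (with p < q) to q − p.
The resulting 5×6 matrix has rank 4, and its Smith normal form has invariant factors (1,1,1,1).

From H_k ≅ ker(∂_k) / im(∂_{k+1}) we obtain:

  H_0: rank C_0 − rank ∂_1 = 5 − 4 = 1, and the invariant factors of ∂_1 are all 1, so H_0 ≅ Z.
  H_1: rank ker ∂_1 − rank ∂_2 = (6 − 4) − 0 = 2, and there is no ∂_2, so H_1 ≅ Z^2.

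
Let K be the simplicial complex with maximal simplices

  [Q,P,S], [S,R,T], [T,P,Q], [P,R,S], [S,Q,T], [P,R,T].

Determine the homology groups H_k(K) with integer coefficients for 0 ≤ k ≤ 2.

H_0 ≅ Z,  H_1 = 0,  H_2 ≅ Z.

We work with the vertex ordering P < Q < R < S < T. The simplices of K, each written with vertices in increasing order, are:

  0-simplices (5): P, Q, R, S, T
  1-simplices (9): PQ, PR, PS, PT, QS, QT, RS, RT, ST
  2-simplices (6): PQS, PQT, PRS, PRT, QST, RST

so the chain groups are C_0 ≅ Z^5, C_1 ≅ Z^9, C_2 ≅ Z^6.

∂_1: C_1 → C_0 sends each edge [p,q] (with p < q) to q − p.
As a 5×9 matrix over Z this has rank 4, with invariant factors (1,1,1,1).

The boundary map ∂_2: C_2 → C_1 sends each 2-simplex [p,q,r] to [q,r] − [p,r] + [p,q]. For instance
  ∂QST = ST − QT + QS,
  ∂PRT = RT − PT + PR.
As a 9×6 matrix over Z this has rank 5, with invariant factors (1,1,1,1,1).

Now H_k = ker ∂_k / im ∂_{k+1}, so:

  H_0: rank C_0 − rank ∂_1 = 5 − 4 = 1, and the invariant factors of ∂_1 are all 1, so H_0 ≅ Z.
  H_1: rank ker ∂_1 − rank ∂_2 = (9 − 4) − 5 = 0, and the invariant factors of ∂_2 are all 1, so H_1 ≅ 0.
  H_2: rank ker ∂_2 − rank ∂_3 = (6 − 5) − 0 = 1, and there is no ∂_3, so H_2 ≅ Z.

As a check, the Euler characteristic is 5 − 9 + 6 = 2, which agrees with 1 − 0 + 1 = 2.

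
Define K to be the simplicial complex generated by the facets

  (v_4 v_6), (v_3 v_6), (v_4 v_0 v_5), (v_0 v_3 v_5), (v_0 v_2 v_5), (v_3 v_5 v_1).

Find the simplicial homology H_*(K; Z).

We work with the vertex ordering v_0 < v_1 < v_2 < v_3 < v_4 < v_5 < v_6. The simplices of K, each written with vertices in increasing order, are:

  0-simplices (7): [v_0], [v_1], [v_2], [v_3], [v_4], [v_5], [v_6]
  1-simplices (11): [v_0,v_2], [v_0,v_3], [v_0,v_4], [v_0,v_5], [v_1,v_3], [v_1,v_5], [v_2,v_5], [v_3,v_5], [v_3,v_6], [v_4,v_5], [v_4,v_6]
  2-simplices (4): [v_0,v_2,v_5], [v_0,v_3,v_5], [v_0,v_4,v_5], [v_1,v_3,v_5]

giving chain groups C_0 ≅ Z^7, C_1 ≅ Z^11, C_2 ≅ Z^4.

Boundary ∂_1: C_1 → C_0 is given by ∂[p,q] = [q] − [p].
This gives a 7×11 integer matrix of rank 6; reducing to Smith normal form yields diagonal entries (1,1,1,1,1,1).

∂_2: C_2 → C_1 maps a triangle to the signed sum of its edges. For instance
  ∂[v_0,v_2,v_5] = [v_2,v_5] − [v_0,v_5] + [v_0,v_2],
  ∂[v_0,v_4,v_5] = [v_4,v_5] − [v_0,v_5] + [v_0,v_4].
As a 11×4 matrix over Z this has rank 4, with invariant factors (1,1,1,1).

Computing H_k = (kernel of ∂_k) / (image of ∂_{k+1}):

  H_0: rank C_0 − rank ∂_1 = 7 − 6 = 1, and the invariant factors of ∂_1 are all 1, so H_0 = Z.
  H_1: rank ker ∂_1 − rank ∂_2 = (11 − 6) − 4 = 1, and the invariant factors of ∂_2 are all 1, so H_1 = Z.
  H_2: rank ker ∂_2 − rank ∂_3 = (4 − 4) − 0 = 0, and there is no ∂_3, so H_2 = 0.

H_0 ≅ Z,  H_1 ≅ Z,  H_2 = 0.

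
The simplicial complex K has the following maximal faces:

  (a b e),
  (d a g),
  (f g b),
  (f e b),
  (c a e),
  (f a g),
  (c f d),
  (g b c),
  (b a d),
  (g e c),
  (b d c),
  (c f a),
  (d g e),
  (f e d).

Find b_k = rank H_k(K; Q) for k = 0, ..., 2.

b_0 = 1, b_1 = 2, b_2 = 1.

Order the vertices as a < b < c < d < e < f < g. Listing each simplex with vertices in this order, K has dimension 2 with simplices:

  0-simplices (7): a, b, c, d, e, f, g
  1-simplices (21): ab, ac, ad, ae, af, ag, bc, bd, be, bf, bg, cd, ce, cf, cg, de, df, dg, ef, eg, fg
  2-simplices (14): abd, abe, ace, acf, adg, afg, bcd, bcg, bef, bfg, cdf, ceg, def, deg

so the chain groups are C_0 ≅ Z^7, C_1 ≅ Z^21, C_2 ≅ Z^14.

∂_1: C_1 → C_0 is given by ∂[p,q] = [q] − [p]. For instance
  ∂bd = d − b.
As a 7×21 matrix over Z this has rank 6, with invariant factors (1,1,1,1,1,1).

∂_2: C_2 → C_1 sends each 2-simplex [p,q,r] to [q,r] − [p,r] + [p,q]. For instance
  ∂bef = ef − bf + be,
  ∂deg = eg − dg + de.
As a 21×14 matrix over Z this has rank 13, with invariant factors (1,1,1,1,1,1,1,1,1,1,1,1,1).

From H_k ≅ ker(∂_k) / im(∂_{k+1}) we obtain:

  H_0: rank C_0 − rank ∂_1 = 7 − 6 = 1, and the invariant factors of ∂_1 are all 1, so H_0 = Z.
  H_1: rank ker ∂_1 − rank ∂_2 = (21 − 6) − 13 = 2, and the invariant factors of ∂_2 are all 1, so H_1 = Z^2.
  H_2: rank ker ∂_2 − rank ∂_3 = (14 − 13) − 0 = 1, and there is no ∂_3, so H_2 = Z.

Hence the Betti numbers are b_0 = 1, b_1 = 2, b_2 = 1.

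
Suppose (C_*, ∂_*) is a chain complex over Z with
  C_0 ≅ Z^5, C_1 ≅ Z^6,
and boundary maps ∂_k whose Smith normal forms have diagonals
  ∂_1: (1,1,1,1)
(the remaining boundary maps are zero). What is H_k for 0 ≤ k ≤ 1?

H_0 = Z,  H_1 = Z^2.

H_0: b_0 = 5 − 0 − 4 = 1; torsion from ∂_1 factors > 1: none. So H_0 = Z.
H_1: b_1 = 6 − 4 − 0 = 2; torsion from ∂_2 factors > 1: none. So H_1 = Z^2.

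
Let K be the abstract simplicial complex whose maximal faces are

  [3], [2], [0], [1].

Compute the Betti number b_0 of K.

Order the vertices as 0 < 1 < 2 < 3. Listing each simplex with vertices in this order, K has dimension 0 with simplices:

  0-simplices (4): [0], [1], [2], [3]

Hence C_0 ≅ Z^4.

From H_k ≅ ker(∂_k) / im(∂_{k+1}) we obtain:

  H_0: rank C_0 − rank ∂_1 = 4 − 0 = 4, and there is no ∂_1, so H_0 = Z^4.

Hence the Betti numbers are b_0 = 4.

b_0 = 4.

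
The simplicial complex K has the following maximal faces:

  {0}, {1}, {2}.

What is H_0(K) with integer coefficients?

H_0 = Z^3.

K has 3 vertices.
rank ∂_0 = 0, rank ∂_1 = 0 ⇒ b_0 = 3 − 0 − 0 = 3. So H_0 = Z^3.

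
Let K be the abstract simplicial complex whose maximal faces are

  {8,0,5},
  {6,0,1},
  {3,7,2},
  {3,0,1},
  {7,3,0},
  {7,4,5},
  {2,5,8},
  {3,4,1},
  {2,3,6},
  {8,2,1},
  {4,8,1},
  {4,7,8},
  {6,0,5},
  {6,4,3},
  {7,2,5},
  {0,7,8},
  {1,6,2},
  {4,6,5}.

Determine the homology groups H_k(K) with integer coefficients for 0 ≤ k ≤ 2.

We work with the vertex ordering 0 < 1 < 2 < 3 < 4 < 5 < 6 < 7 < 8. The simplices of K, each written with vertices in increasing order, are:

  0-simplices (9): [0], [1], [2], [3], [4], [5], [6], [7], [8]
  1-simplices (27): (27 of them)
  2-simplices (18): [0,1,3], [0,1,6], [0,3,7], [0,5,6], [0,5,8], [0,7,8], [1,2,6], [1,2,8], [1,3,4], [1,4,8], [2,3,6], [2,3,7], [2,5,7], [2,5,8], [3,4,6], [4,5,6], [4,5,7], [4,7,8]

giving chain groups C_0 ≅ Z^9, C_1 ≅ Z^27, C_2 ≅ Z^18.

Boundary ∂_1: C_1 → C_0 sends each edge [p,q] (with p < q) to q − p. For instance
  ∂[5,8] = [8] − [5].
The 9×27 boundary matrix has rank 8 and Smith normal form diag(1,1,1,1,1,1,1,1).

∂_2: C_2 → C_1 acts by ∂[p,q,r] = [q,r] − [p,r] + [p,q]. For instance
  ∂[2,5,8] = [5,8] − [2,8] + [2,5],
  ∂[0,3,7] = [3,7] − [0,7] + [0,3].
This gives a 27×18 integer matrix of rank 18; reducing to Smith normal form yields diagonal entries (1,1,1,1,1,1,1,1,1,1,1,1,1,1,1,1,1,2).

Now H_k = ker ∂_k / im ∂_{k+1}, so:

  H_0: rank C_0 − rank ∂_1 = 9 − 8 = 1, and the invariant factors of ∂_1 are all 1, so H_0 ≅ Z.
  H_1: rank ker ∂_1 − rank ∂_2 = (27 − 8) − 18 = 1, and ∂_2 has invariant factor 2 > 1, so H_1 ≅ Z ⊕ Z/2.
  H_2: rank ker ∂_2 − rank ∂_3 = (18 − 18) − 0 = 0, and there is no ∂_3, so H_2 ≅ 0.

(K is a triangulation of the Klein bottle.)

H_0 = Z,  H_1 = Z ⊕ Z/2,  H_2 = 0.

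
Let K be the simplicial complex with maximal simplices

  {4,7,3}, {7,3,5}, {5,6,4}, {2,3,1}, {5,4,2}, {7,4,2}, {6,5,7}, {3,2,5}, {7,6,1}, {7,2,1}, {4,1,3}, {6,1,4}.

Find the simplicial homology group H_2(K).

Order the vertices as 1 < 2 < 3 < 4 < 5 < 6 < 7. Listing each simplex with vertices in this order, K has dimension 2 with simplices:

  0-simplices (7): [1], [2], [3], [4], [5], [6], [7]
  1-simplices (18): [1,2], [1,3], [1,4], [1,6], [1,7], [2,3], [2,4], [2,5], [2,7], [3,4], [3,5], [3,7], [4,5], [4,6], [4,7], [5,6], [5,7], [6,7]
  2-simplices (12): [1,2,3], [1,2,7], [1,3,4], [1,4,6], [1,6,7], [2,3,5], [2,4,5], [2,4,7], [3,4,7], [3,5,7], [4,5,6], [5,6,7]

giving chain groups C_0 ≅ Z^7, C_1 ≅ Z^18, C_2 ≅ Z^12.

The boundary map ∂_1: C_1 → C_0 sends each edge [p,q] (with p < q) to q − p. For instance
  ∂[2,5] = [5] − [2].
The resulting 7×18 matrix has rank 6, and its Smith normal form has invariant factors (1,1,1,1,1,1).

Boundary ∂_2: C_2 → C_1 maps a triangle to the signed sum of its edges. For instance
  ∂[1,6,7] = [6,7] − [1,7] + [1,6],
  ∂[1,2,3] = [2,3] − [1,3] + [1,2].
As a 18×12 matrix over Z this has rank 12, with invariant factors (1,1,1,1,1,1,1,1,1,1,1,2).

Reading off H_k = ker ∂_k / im ∂_{k+1}:

  H_2: rank ker ∂_2 − rank ∂_3 = (12 − 12) − 0 = 0, and there is no ∂_3, so H_2 ≅ 0.

H_2 = 0.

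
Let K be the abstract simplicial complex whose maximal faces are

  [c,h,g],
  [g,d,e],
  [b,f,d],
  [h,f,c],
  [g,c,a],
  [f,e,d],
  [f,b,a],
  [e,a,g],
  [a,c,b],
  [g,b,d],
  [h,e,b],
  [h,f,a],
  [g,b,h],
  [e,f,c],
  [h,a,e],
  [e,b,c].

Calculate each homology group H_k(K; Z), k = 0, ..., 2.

We work with the vertex ordering a < b < c < d < e < f < g < h. The simplices of K, each written with vertices in increasing order, are:

  0-simplices (8): a, b, c, d, e, f, g, h
  1-simplices (24): ab, ac, ae, af, ag, ah, bc, bd, be, bf, bg, bh, ce, cf, cg, ch, de, df, dg, ef, eg, eh, fh, gh
  2-simplices (16): abc, abf, acg, aeg, aeh, afh, bce, bdf, bdg, beh, bgh, cef, cfh, cgh, def, deg

giving chain groups C_0 ≅ Z^8, C_1 ≅ Z^24, C_2 ≅ Z^16.

∂_1: C_1 → C_0 is given by ∂[p,q] = [q] − [p]. For instance
  ∂bf = f − b.
The 8×24 boundary matrix has rank 7 and Smith normal form diag(1,1,1,1,1,1,1).

∂_2: C_2 → C_1 sends each 2-simplex [p,q,r] to [q,r] − [p,r] + [p,q]. For instance
  ∂cef = ef − cf + ce,
  ∂bgh = gh − bh + bg.
The 24×16 boundary matrix has rank 15 and Smith normal form diag(1,1,1,1,1,1,1,1,1,1,1,1,1,1,1).

Now H_k = ker ∂_k / im ∂_{k+1}, so:

  H_0: rank C_0 − rank ∂_1 = 8 − 7 = 1, and the invariant factors of ∂_1 are all 1, so H_0 ≅ Z.
  H_1: rank ker ∂_1 − rank ∂_2 = (24 − 7) − 15 = 2, and the invariant factors of ∂_2 are all 1, so H_1 ≅ Z^2.
  H_2: rank ker ∂_2 − rank ∂_3 = (16 − 15) − 0 = 1, and there is no ∂_3, so H_2 ≅ Z.

H_0 = Z,  H_1 = Z^2,  H_2 = Z.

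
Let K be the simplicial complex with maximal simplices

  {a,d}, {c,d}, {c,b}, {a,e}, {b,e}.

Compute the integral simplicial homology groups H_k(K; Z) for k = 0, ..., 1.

H_0 = Z,  H_1 = Z.

We work with the vertex ordering a < b < c < d < e. The simplices of K, each written with vertices in increasing order, are:

  0-simplices (5): a, b, c, d, e
  1-simplices (5): ad, ae, bc, be, cd

Hence C_0 ≅ Z^5, C_1 ≅ Z^5.

∂_1: C_1 → C_0 maps an edge to its endpoints' difference, ∂[p,q] = q − p.
As a 5×5 matrix over Z this has rank 4, with invariant factors (1,1,1,1).

Reading off H_k = ker ∂_k / im ∂_{k+1}:

  H_0: rank C_0 − rank ∂_1 = 5 − 4 = 1, and the invariant factors of ∂_1 are all 1, so H_0 = Z.
  H_1: rank ker ∂_1 − rank ∂_2 = (5 − 4) − 0 = 1, and there is no ∂_2, so H_1 = Z.

(K is a triangulation of the circle S^1.)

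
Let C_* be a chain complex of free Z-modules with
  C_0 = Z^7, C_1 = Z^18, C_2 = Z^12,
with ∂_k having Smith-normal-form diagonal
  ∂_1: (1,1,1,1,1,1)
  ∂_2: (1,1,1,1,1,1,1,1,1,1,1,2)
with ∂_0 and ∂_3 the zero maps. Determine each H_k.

H_0: b_0 = 7 − 0 − 6 = 1; torsion from ∂_1 factors > 1: none. So H_0 ≅ Z.
H_1: b_1 = 18 − 6 − 12 = 0; torsion from ∂_2 factors > 1: [2]. So H_1 ≅ Z_2.
H_2: b_2 = 12 − 12 − 0 = 0; torsion from ∂_3 factors > 1: none. So H_2 ≅ 0.

H_0 ≅ Z,  H_1 ≅ Z_2,  H_2 = 0.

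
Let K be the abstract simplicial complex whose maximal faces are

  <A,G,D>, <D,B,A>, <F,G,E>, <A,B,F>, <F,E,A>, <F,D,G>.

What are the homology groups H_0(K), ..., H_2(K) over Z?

Take the total order A < B < D < E < F < G on the vertex set. Then K (dimension 2) consists of the simplices:

  0-simplices (6): A, B, D, E, F, G
  1-simplices (12): AB, AD, AE, AF, AG, BD, BF, DF, DG, EF, EG, FG
  2-simplices (6): ABD, ABF, ADG, AEF, DFG, EFG

Hence C_0 ≅ Z^6, C_1 ≅ Z^12, C_2 ≅ Z^6.

The boundary map ∂_1: C_1 → C_0 sends each edge [p,q] (with p < q) to q − p. For instance
  ∂BD = D − B.
The resulting 6×12 matrix has rank 5, and its Smith normal form has invariant factors (1,1,1,1,1).

∂_2: C_2 → C_1 sends each 2-simplex [p,q,r] to [q,r] − [p,r] + [p,q]. For instance
  ∂AEF = EF − AF + AE,
  ∂ADG = DG − AG + AD.
The resulting 12×6 matrix has rank 6, and its Smith normal form has invariant factors (1,1,1,1,1,1).

Reading off H_k = ker ∂_k / im ∂_{k+1}:

  H_0: rank C_0 − rank ∂_1 = 6 − 5 = 1, and the invariant factors of ∂_1 are all 1, so H_0 = Z.
  H_1: rank ker ∂_1 − rank ∂_2 = (12 − 5) − 6 = 1, and the invariant factors of ∂_2 are all 1, so H_1 = Z.
  H_2: rank ker ∂_2 − rank ∂_3 = (6 − 6) − 0 = 0, and there is no ∂_3, so H_2 = 0.

As a check, the Euler characteristic is 6 − 12 + 6 = 0, which agrees with 1 − 1 + 0 = 0.

H_0 ≅ Z,  H_1 ≅ Z,  H_2 = 0.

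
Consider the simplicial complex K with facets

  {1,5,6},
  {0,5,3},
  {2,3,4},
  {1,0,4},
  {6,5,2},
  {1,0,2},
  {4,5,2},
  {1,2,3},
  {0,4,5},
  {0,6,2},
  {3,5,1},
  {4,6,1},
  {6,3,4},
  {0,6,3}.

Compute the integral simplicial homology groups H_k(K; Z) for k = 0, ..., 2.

H_0 = Z,  H_1 = Z^2,  H_2 = Z.

Order the vertices as 0 < 1 < 2 < 3 < 4 < 5 < 6. Listing each simplex with vertices in this order, K has dimension 2 with simplices:

  0-simplices (7): [0], [1], [2], [3], [4], [5], [6]
  1-simplices (21): [0,1], [0,2], [0,3], [0,4], [0,5], [0,6], [1,2], [1,3], [1,4], [1,5], [1,6], [2,3], [2,4], [2,5], [2,6], [3,4], [3,5], [3,6], [4,5], [4,6], [5,6]
  2-simplices (14): [0,1,2], [0,1,4], [0,2,6], [0,3,5], [0,3,6], [0,4,5], [1,2,3], [1,3,5], [1,4,6], [1,5,6], [2,3,4], [2,4,5], [2,5,6], [3,4,6]

giving chain groups C_0 ≅ Z^7, C_1 ≅ Z^21, C_2 ≅ Z^14.

The boundary map ∂_1: C_1 → C_0 is given by ∂[p,q] = [q] − [p]. For instance
  ∂[0,2] = [2] − [0].
This gives a 7×21 integer matrix of rank 6; reducing to Smith normal form yields diagonal entries (1,1,1,1,1,1).

∂_2: C_2 → C_1 sends each 2-simplex [p,q,r] to [q,r] − [p,r] + [p,q]. For instance
  ∂[0,2,6] = [2,6] − [0,6] + [0,2],
  ∂[1,3,5] = [3,5] − [1,5] + [1,3].
The 21×14 boundary matrix has rank 13 and Smith normal form diag(1,1,1,1,1,1,1,1,1,1,1,1,1).

Computing H_k = (kernel of ∂_k) / (image of ∂_{k+1}):

  H_0: rank C_0 − rank ∂_1 = 7 − 6 = 1, and the invariant factors of ∂_1 are all 1, so H_0 = Z.
  H_1: rank ker ∂_1 − rank ∂_2 = (21 − 6) − 13 = 2, and the invariant factors of ∂_2 are all 1, so H_1 = Z^2.
  H_2: rank ker ∂_2 − rank ∂_3 = (14 − 13) − 0 = 1, and there is no ∂_3, so H_2 = Z.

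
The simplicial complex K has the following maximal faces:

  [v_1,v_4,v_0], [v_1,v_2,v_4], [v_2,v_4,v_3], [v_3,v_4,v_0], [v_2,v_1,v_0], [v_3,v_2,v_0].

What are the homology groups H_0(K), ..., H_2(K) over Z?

H_0 = Z,  H_1 = 0,  H_2 = Z.

K has 5 vertices, 9 edges, 6 triangles.
rank ∂_0 = 0, rank ∂_1 = 4 ⇒ b_0 = 5 − 0 − 4 = 1; all invariant factors of ∂_1 are 1 so no torsion. So H_0 = Z.
rank ∂_1 = 4, rank ∂_2 = 5 ⇒ b_1 = 9 − 4 − 5 = 0; all invariant factors of ∂_2 are 1 so no torsion. So H_1 = 0.
rank ∂_2 = 5, rank ∂_3 = 0 ⇒ b_2 = 6 − 5 − 0 = 1. So H_2 = Z.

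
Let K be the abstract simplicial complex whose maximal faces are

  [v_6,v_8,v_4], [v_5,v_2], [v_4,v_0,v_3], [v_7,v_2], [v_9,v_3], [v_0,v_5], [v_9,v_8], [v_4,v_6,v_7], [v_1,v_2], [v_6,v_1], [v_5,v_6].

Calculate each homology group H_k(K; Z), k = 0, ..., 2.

K has 10 vertices, 16 edges, 3 triangles.
rank ∂_0 = 0, rank ∂_1 = 9 ⇒ b_0 = 10 − 0 − 9 = 1; all invariant factors of ∂_1 are 1 so no torsion. So H_0 ≅ Z.
rank ∂_1 = 9, rank ∂_2 = 3 ⇒ b_1 = 16 − 9 − 3 = 4; all invariant factors of ∂_2 are 1 so no torsion. So H_1 ≅ Z^4.
rank ∂_2 = 3, rank ∂_3 = 0 ⇒ b_2 = 3 − 3 − 0 = 0. So H_2 ≅ 0.

H_0 = Z,  H_1 = Z^4,  H_2 = 0.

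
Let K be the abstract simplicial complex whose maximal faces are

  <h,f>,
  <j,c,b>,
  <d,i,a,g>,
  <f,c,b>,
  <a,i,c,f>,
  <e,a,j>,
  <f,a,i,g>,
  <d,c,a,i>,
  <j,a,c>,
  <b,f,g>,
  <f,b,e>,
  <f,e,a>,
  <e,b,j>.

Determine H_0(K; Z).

H_0 = Z.

Take the total order a < b < c < d < e < f < g < h < i < j on the vertex set. Then K (dimension 3) consists of the simplices:

  0-simplices (10): a, b, c, d, e, f, g, h, i, j
  1-simplices (24): ac, ad, ae, af, ag, ai, aj, bc, be, bf, bg, bj, cd, cf, ci, cj, dg, di, ef, ej, fg, fh, fi, gi
  2-simplices (20): acd, acf, aci, acj, adg, adi, aef, aej, afg, afi, agi, bcf, bcj, bef, bej, bfg, cdi, cfi, dgi, fgi
  3-simplices (4): acdi, acfi, adgi, afgi

so the chain groups are C_0 ≅ Z^10, C_1 ≅ Z^24, C_2 ≅ Z^20, C_3 ≅ Z^4.

The boundary map ∂_1: C_1 → C_0 is given by ∂[p,q] = [q] − [p].
The resulting 10×24 matrix has rank 9, and its Smith normal form has invariant factors (1,1,1,1,1,1,1,1,1).

Boundary ∂_2: C_2 → C_1 acts by ∂[p,q,r] = [q,r] − [p,r] + [p,q]. For instance
  ∂agi = gi − ai + ag,
  ∂adi = di − ai + ad.
The 24×20 boundary matrix has rank 15 and Smith normal form diag(1,1,1,1,1,1,1,1,1,1,1,1,1,1,1).

∂_3: C_3 → C_2 sends each 3-simplex σ to the alternating sum Σ_i (−1)^i (σ with its i-th vertex removed). For instance
  ∂adgi = dgi − agi + adi − adg,
  ∂acdi = cdi − adi + aci − acd.
As a 20×4 matrix over Z this has rank 4, with invariant factors (1,1,1,1).

Now H_k = ker ∂_k / im ∂_{k+1}, so:

  H_0: rank C_0 − rank ∂_1 = 10 − 9 = 1, and the invariant factors of ∂_1 are all 1, so H_0 ≅ Z.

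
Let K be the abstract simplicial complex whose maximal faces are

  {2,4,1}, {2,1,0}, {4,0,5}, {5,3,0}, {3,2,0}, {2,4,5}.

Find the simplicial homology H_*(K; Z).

We work with the vertex ordering 0 < 1 < 2 < 3 < 4 < 5. The simplices of K, each written with vertices in increasing order, are:

  0-simplices (6): [0], [1], [2], [3], [4], [5]
  1-simplices (12): [0,1], [0,2], [0,3], [0,4], [0,5], [1,2], [1,4], [2,3], [2,4], [2,5], [3,5], [4,5]
  2-simplices (6): [0,1,2], [0,2,3], [0,3,5], [0,4,5], [1,2,4], [2,4,5]

Hence C_0 ≅ Z^6, C_1 ≅ Z^12, C_2 ≅ Z^6.

Boundary ∂_1: C_1 → C_0 maps an edge to its endpoints' difference, ∂[p,q] = q − p. For instance
  ∂[1,4] = [4] − [1].
The 6×12 boundary matrix has rank 5 and Smith normal form diag(1,1,1,1,1).

Boundary ∂_2: C_2 → C_1 sends each 2-simplex [p,q,r] to [q,r] − [p,r] + [p,q]. For instance
  ∂[0,2,3] = [2,3] − [0,3] + [0,2],
  ∂[0,3,5] = [3,5] − [0,5] + [0,3].
This gives a 12×6 integer matrix of rank 6; reducing to Smith normal form yields diagonal entries (1,1,1,1,1,1).

From H_k ≅ ker(∂_k) / im(∂_{k+1}) we obtain:

  H_0: rank C_0 − rank ∂_1 = 6 − 5 = 1, and the invariant factors of ∂_1 are all 1, so H_0 ≅ Z.
  H_1: rank ker ∂_1 − rank ∂_2 = (12 − 5) − 6 = 1, and the invariant factors of ∂_2 are all 1, so H_1 ≅ Z.
  H_2: rank ker ∂_2 − rank ∂_3 = (6 − 6) − 0 = 0, and there is no ∂_3, so H_2 ≅ 0.

H_0 ≅ Z,  H_1 ≅ Z,  H_2 = 0.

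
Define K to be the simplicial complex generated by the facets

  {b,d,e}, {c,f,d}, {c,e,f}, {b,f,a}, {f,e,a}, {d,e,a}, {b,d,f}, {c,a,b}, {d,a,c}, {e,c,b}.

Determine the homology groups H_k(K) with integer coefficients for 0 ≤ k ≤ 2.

Take the total order a < b < c < d < e < f on the vertex set. Then K (dimension 2) consists of the simplices:

  0-simplices (6): a, b, c, d, e, f
  1-simplices (15): ab, ac, ad, ae, af, bc, bd, be, bf, cd, ce, cf, de, df, ef
  2-simplices (10): abc, abf, acd, ade, aef, bce, bde, bdf, cdf, cef

Hence C_0 ≅ Z^6, C_1 ≅ Z^15, C_2 ≅ Z^10.

The boundary map ∂_1: C_1 → C_0 sends each edge [p,q] (with p < q) to q − p.
As a 6×15 matrix over Z this has rank 5, with invariant factors (1,1,1,1,1).

Boundary ∂_2: C_2 → C_1 acts by ∂[p,q,r] = [q,r] − [p,r] + [p,q]. For instance
  ∂ade = de − ae + ad,
  ∂abf = bf − af + ab.
As a 15×10 matrix over Z this has rank 10, with invariant factors (1,1,1,1,1,1,1,1,1,2).

Computing H_k = (kernel of ∂_k) / (image of ∂_{k+1}):

  H_0: rank C_0 − rank ∂_1 = 6 − 5 = 1, and the invariant factors of ∂_1 are all 1, so H_0 ≅ Z.
  H_1: rank ker ∂_1 − rank ∂_2 = (15 − 5) − 10 = 0, and ∂_2 has invariant factor 2 > 1, so H_1 ≅ Z/2.
  H_2: rank ker ∂_2 − rank ∂_3 = (10 − 10) − 0 = 0, and there is no ∂_3, so H_2 ≅ 0.

As a check, the Euler characteristic is 6 − 15 + 10 = 1, which agrees with 1 − 0 + 0 = 1.
(K is a triangulation of the real projective plane RP^2.)

H_0 ≅ Z,  H_1 ≅ Z/2,  H_2 = 0.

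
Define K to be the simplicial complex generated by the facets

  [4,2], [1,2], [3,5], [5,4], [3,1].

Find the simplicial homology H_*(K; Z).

Take the total order 1 < 2 < 3 < 4 < 5 on the vertex set. Then K (dimension 1) consists of the simplices:

  0-simplices (5): [1], [2], [3], [4], [5]
  1-simplices (5): [1,2], [1,3], [2,4], [3,5], [4,5]

Hence C_0 ≅ Z^5, C_1 ≅ Z^5.

Boundary ∂_1: C_1 → C_0 sends each edge [p,q] (with p < q) to q − p.
The resulting 5×5 matrix has rank 4, and its Smith normal form has invariant factors (1,1,1,1).

Now H_k = ker ∂_k / im ∂_{k+1}, so:

  H_0: rank C_0 − rank ∂_1 = 5 − 4 = 1, and the invariant factors of ∂_1 are all 1, so H_0 ≅ Z.
  H_1: rank ker ∂_1 − rank ∂_2 = (5 − 4) − 0 = 1, and there is no ∂_2, so H_1 ≅ Z.

As a check, the Euler characteristic is 5 − 5 = 0, which agrees with 1 − 1 = 0.
(K is a triangulation of the circle S^1.)

H_0 = Z,  H_1 = Z.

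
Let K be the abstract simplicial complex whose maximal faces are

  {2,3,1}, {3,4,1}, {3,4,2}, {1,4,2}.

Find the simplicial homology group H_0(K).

K has 4 vertices, 6 edges, 4 triangles.
rank ∂_0 = 0, rank ∂_1 = 3 ⇒ b_0 = 4 − 0 − 3 = 1; all invariant factors of ∂_1 are 1 so no torsion. So H_0 ≅ Z.

H_0 ≅ Z.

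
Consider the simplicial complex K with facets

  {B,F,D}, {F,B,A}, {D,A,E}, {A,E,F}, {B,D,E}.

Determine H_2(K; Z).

Take the total order A < B < D < E < F on the vertex set. Then K (dimension 2) consists of the simplices:

  0-simplices (5): A, B, D, E, F
  1-simplices (10): AB, AD, AE, AF, BD, BE, BF, DE, DF, EF
  2-simplices (5): ABF, ADE, AEF, BDE, BDF

Hence C_0 ≅ Z^5, C_1 ≅ Z^10, C_2 ≅ Z^5.

The boundary map ∂_1: C_1 → C_0 maps an edge to its endpoints' difference, ∂[p,q] = q − p. For instance
  ∂AE = E − A.
The 5×10 boundary matrix has rank 4 and Smith normal form diag(1,1,1,1).

The boundary map ∂_2: C_2 → C_1 maps a triangle to the signed sum of its edges. For instance
  ∂BDF = DF − BF + BD,
  ∂AEF = EF − AF + AE.
This gives a 10×5 integer matrix of rank 5; reducing to Smith normal form yields diagonal entries (1,1,1,1,1).

Now H_k = ker ∂_k / im ∂_{k+1}, so:

  H_2: rank ker ∂_2 − rank ∂_3 = (5 − 5) − 0 = 0, and there is no ∂_3, so H_2 ≅ 0.

H_2 = 0.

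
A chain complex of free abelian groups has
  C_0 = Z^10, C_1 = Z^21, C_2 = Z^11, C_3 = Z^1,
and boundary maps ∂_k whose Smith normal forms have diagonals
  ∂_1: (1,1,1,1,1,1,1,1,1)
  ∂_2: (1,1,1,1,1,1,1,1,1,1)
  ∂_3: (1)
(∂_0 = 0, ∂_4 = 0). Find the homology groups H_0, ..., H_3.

H_0: b_0 = 10 − 0 − 9 = 1; torsion from ∂_1 factors > 1: none. So H_0 ≅ Z.
H_1: b_1 = 21 − 9 − 10 = 2; torsion from ∂_2 factors > 1: none. So H_1 ≅ Z^2.
H_2: b_2 = 11 − 10 − 1 = 0; torsion from ∂_3 factors > 1: none. So H_2 ≅ 0.
H_3: b_3 = 1 − 1 − 0 = 0; torsion from ∂_4 factors > 1: none. So H_3 ≅ 0.

H_0 ≅ Z,  H_1 ≅ Z^2,  H_2 = 0,  H_3 = 0.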